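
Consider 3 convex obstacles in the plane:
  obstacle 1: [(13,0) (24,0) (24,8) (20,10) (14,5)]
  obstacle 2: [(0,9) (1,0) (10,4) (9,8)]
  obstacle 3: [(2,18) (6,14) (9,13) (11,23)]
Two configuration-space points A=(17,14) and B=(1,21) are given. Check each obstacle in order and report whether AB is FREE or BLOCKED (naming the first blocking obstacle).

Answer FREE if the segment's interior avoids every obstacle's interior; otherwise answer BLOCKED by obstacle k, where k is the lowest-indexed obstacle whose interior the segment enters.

Obstacle 1 [(13,0) (24,0) (24,8) (20,10) (14,5)]:
  edge (13,0)–(24,0): clear
  edge (24,0)–(24,8): clear
  edge (24,8)–(20,10): clear
  edge (20,10)–(14,5): clear
  edge (14,5)–(13,0): clear
  midpoint (9,35/2) outside
  → clear
Obstacle 2 [(0,9) (1,0) (10,4) (9,8)]:
  edge (0,9)–(1,0): clear
  edge (1,0)–(10,4): clear
  edge (10,4)–(9,8): clear
  edge (9,8)–(0,9): clear
  midpoint (9,35/2) outside
  → clear
Obstacle 3 [(2,18) (6,14) (9,13) (11,23)]:
  edge (2,18)–(6,14): clear
  edge (6,14)–(9,13): clear
  edge (9,13)–(11,23): crosses AB
  edge (11,23)–(2,18): crosses AB
  → BLOCKED

BLOCKED by obstacle 3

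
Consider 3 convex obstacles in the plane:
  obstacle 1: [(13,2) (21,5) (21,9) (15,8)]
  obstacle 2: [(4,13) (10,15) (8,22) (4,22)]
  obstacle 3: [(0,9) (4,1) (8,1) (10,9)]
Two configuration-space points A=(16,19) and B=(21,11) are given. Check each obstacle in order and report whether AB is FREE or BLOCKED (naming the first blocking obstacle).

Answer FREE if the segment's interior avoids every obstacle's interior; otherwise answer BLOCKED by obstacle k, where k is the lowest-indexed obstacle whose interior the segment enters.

FREE

Obstacle 1 [(13,2) (21,5) (21,9) (15,8)]:
  edge (13,2)–(21,5): clear
  edge (21,5)–(21,9): clear
  edge (21,9)–(15,8): clear
  edge (15,8)–(13,2): clear
  midpoint (37/2,15) outside
  → clear
Obstacle 2 [(4,13) (10,15) (8,22) (4,22)]:
  edge (4,13)–(10,15): clear
  edge (10,15)–(8,22): clear
  edge (8,22)–(4,22): clear
  edge (4,22)–(4,13): clear
  midpoint (37/2,15) outside
  → clear
Obstacle 3 [(0,9) (4,1) (8,1) (10,9)]:
  edge (0,9)–(4,1): clear
  edge (4,1)–(8,1): clear
  edge (8,1)–(10,9): clear
  edge (10,9)–(0,9): clear
  midpoint (37/2,15) outside
  → clear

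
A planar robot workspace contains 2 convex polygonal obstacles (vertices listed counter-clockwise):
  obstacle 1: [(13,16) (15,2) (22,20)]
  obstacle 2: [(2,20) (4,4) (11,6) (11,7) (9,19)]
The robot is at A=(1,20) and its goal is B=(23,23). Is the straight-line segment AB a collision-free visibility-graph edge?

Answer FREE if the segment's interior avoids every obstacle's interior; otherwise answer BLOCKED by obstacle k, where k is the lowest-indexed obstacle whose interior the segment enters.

FREE

Obstacle 1 [(13,16) (15,2) (22,20)]:
  edge (13,16)–(15,2): clear
  edge (15,2)–(22,20): clear
  edge (22,20)–(13,16): clear
  midpoint (12,43/2) outside
  → clear
Obstacle 2 [(2,20) (4,4) (11,6) (11,7) (9,19)]:
  edge (2,20)–(4,4): clear
  edge (4,4)–(11,6): clear
  edge (11,6)–(11,7): clear
  edge (11,7)–(9,19): clear
  edge (9,19)–(2,20): clear
  midpoint (12,43/2) outside
  → clear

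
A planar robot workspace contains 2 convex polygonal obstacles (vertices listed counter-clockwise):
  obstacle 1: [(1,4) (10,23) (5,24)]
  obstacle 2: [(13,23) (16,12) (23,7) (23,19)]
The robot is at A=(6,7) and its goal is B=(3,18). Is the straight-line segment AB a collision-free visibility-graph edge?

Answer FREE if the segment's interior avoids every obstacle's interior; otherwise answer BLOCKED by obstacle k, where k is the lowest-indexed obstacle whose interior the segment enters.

BLOCKED by obstacle 1

Obstacle 1 [(1,4) (10,23) (5,24)]:
  edge (1,4)–(10,23): crosses AB
  edge (10,23)–(5,24): clear
  edge (5,24)–(1,4): crosses AB
  → BLOCKED
Obstacle 2 [(13,23) (16,12) (23,7) (23,19)]:
  edge (13,23)–(16,12): clear
  edge (16,12)–(23,7): clear
  edge (23,7)–(23,19): clear
  edge (23,19)–(13,23): clear
  midpoint (9/2,25/2) outside
  → clear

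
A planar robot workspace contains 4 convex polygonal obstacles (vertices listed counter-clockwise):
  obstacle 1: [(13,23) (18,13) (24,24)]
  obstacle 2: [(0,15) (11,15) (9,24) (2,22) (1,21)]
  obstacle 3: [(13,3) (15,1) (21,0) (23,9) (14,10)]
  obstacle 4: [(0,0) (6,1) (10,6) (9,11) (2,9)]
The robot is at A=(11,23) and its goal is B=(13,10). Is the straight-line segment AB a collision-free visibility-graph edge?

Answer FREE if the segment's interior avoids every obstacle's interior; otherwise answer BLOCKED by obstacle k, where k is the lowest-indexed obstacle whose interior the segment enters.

Obstacle 1 [(13,23) (18,13) (24,24)]:
  edge (13,23)–(18,13): clear
  edge (18,13)–(24,24): clear
  edge (24,24)–(13,23): clear
  midpoint (12,33/2) outside
  → clear
Obstacle 2 [(0,15) (11,15) (9,24) (2,22) (1,21)]:
  edge (0,15)–(11,15): clear
  edge (11,15)–(9,24): clear
  edge (9,24)–(2,22): clear
  edge (2,22)–(1,21): clear
  edge (1,21)–(0,15): clear
  midpoint (12,33/2) outside
  → clear
Obstacle 3 [(13,3) (15,1) (21,0) (23,9) (14,10)]:
  edge (13,3)–(15,1): clear
  edge (15,1)–(21,0): clear
  edge (21,0)–(23,9): clear
  edge (23,9)–(14,10): clear
  edge (14,10)–(13,3): clear
  midpoint (12,33/2) outside
  → clear
Obstacle 4 [(0,0) (6,1) (10,6) (9,11) (2,9)]:
  edge (0,0)–(6,1): clear
  edge (6,1)–(10,6): clear
  edge (10,6)–(9,11): clear
  edge (9,11)–(2,9): clear
  edge (2,9)–(0,0): clear
  midpoint (12,33/2) outside
  → clear

FREE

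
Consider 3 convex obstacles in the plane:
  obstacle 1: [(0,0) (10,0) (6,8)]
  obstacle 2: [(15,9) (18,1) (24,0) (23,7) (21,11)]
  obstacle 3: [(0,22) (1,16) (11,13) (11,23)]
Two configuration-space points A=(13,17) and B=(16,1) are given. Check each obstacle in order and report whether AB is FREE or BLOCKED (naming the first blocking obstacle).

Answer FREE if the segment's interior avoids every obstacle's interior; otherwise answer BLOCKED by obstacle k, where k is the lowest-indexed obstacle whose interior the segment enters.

FREE

Obstacle 1 [(0,0) (10,0) (6,8)]:
  edge (0,0)–(10,0): clear
  edge (10,0)–(6,8): clear
  edge (6,8)–(0,0): clear
  midpoint (29/2,9) outside
  → clear
Obstacle 2 [(15,9) (18,1) (24,0) (23,7) (21,11)]:
  edge (15,9)–(18,1): clear
  edge (18,1)–(24,0): clear
  edge (24,0)–(23,7): clear
  edge (23,7)–(21,11): clear
  edge (21,11)–(15,9): clear
  midpoint (29/2,9) outside
  → clear
Obstacle 3 [(0,22) (1,16) (11,13) (11,23)]:
  edge (0,22)–(1,16): clear
  edge (1,16)–(11,13): clear
  edge (11,13)–(11,23): clear
  edge (11,23)–(0,22): clear
  midpoint (29/2,9) outside
  → clear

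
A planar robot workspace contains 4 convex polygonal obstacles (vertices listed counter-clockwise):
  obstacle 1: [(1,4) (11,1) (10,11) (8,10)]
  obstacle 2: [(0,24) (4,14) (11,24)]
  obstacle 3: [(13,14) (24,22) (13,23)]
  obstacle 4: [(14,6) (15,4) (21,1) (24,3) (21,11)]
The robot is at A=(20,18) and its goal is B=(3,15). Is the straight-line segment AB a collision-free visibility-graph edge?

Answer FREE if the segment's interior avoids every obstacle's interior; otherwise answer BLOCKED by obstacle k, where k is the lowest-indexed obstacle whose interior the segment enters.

Obstacle 1 [(1,4) (11,1) (10,11) (8,10)]:
  edge (1,4)–(11,1): clear
  edge (11,1)–(10,11): clear
  edge (10,11)–(8,10): clear
  edge (8,10)–(1,4): clear
  midpoint (23/2,33/2) outside
  → clear
Obstacle 2 [(0,24) (4,14) (11,24)]:
  edge (0,24)–(4,14): crosses AB
  edge (4,14)–(11,24): crosses AB
  edge (11,24)–(0,24): clear
  → BLOCKED
Obstacle 3 [(13,14) (24,22) (13,23)]:
  edge (13,14)–(24,22): crosses AB
  edge (24,22)–(13,23): clear
  edge (13,23)–(13,14): crosses AB
  → BLOCKED
Obstacle 4 [(14,6) (15,4) (21,1) (24,3) (21,11)]:
  edge (14,6)–(15,4): clear
  edge (15,4)–(21,1): clear
  edge (21,1)–(24,3): clear
  edge (24,3)–(21,11): clear
  edge (21,11)–(14,6): clear
  midpoint (23/2,33/2) outside
  → clear

BLOCKED by obstacle 2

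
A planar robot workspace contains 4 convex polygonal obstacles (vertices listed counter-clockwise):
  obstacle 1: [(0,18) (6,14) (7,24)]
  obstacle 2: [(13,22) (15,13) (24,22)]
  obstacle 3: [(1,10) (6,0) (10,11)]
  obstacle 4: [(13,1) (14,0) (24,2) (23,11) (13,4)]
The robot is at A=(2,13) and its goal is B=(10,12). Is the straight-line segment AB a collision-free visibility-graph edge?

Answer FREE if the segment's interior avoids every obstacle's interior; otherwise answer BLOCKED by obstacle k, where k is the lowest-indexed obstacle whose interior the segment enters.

Obstacle 1 [(0,18) (6,14) (7,24)]:
  edge (0,18)–(6,14): clear
  edge (6,14)–(7,24): clear
  edge (7,24)–(0,18): clear
  midpoint (6,25/2) outside
  → clear
Obstacle 2 [(13,22) (15,13) (24,22)]:
  edge (13,22)–(15,13): clear
  edge (15,13)–(24,22): clear
  edge (24,22)–(13,22): clear
  midpoint (6,25/2) outside
  → clear
Obstacle 3 [(1,10) (6,0) (10,11)]:
  edge (1,10)–(6,0): clear
  edge (6,0)–(10,11): clear
  edge (10,11)–(1,10): clear
  midpoint (6,25/2) outside
  → clear
Obstacle 4 [(13,1) (14,0) (24,2) (23,11) (13,4)]:
  edge (13,1)–(14,0): clear
  edge (14,0)–(24,2): clear
  edge (24,2)–(23,11): clear
  edge (23,11)–(13,4): clear
  edge (13,4)–(13,1): clear
  midpoint (6,25/2) outside
  → clear

FREE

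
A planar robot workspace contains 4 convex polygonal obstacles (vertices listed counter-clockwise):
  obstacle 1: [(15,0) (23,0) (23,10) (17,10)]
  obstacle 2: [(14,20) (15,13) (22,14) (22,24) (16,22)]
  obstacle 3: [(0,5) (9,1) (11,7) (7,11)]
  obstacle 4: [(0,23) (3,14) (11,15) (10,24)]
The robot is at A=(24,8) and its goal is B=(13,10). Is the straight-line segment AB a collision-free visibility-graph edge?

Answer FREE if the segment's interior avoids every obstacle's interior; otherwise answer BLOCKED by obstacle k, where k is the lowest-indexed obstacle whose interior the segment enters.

Obstacle 1 [(15,0) (23,0) (23,10) (17,10)]:
  edge (15,0)–(23,0): clear
  edge (23,0)–(23,10): crosses AB
  edge (23,10)–(17,10): clear
  edge (17,10)–(15,0): crosses AB
  → BLOCKED
Obstacle 2 [(14,20) (15,13) (22,14) (22,24) (16,22)]:
  edge (14,20)–(15,13): clear
  edge (15,13)–(22,14): clear
  edge (22,14)–(22,24): clear
  edge (22,24)–(16,22): clear
  edge (16,22)–(14,20): clear
  midpoint (37/2,9) outside
  → clear
Obstacle 3 [(0,5) (9,1) (11,7) (7,11)]:
  edge (0,5)–(9,1): clear
  edge (9,1)–(11,7): clear
  edge (11,7)–(7,11): clear
  edge (7,11)–(0,5): clear
  midpoint (37/2,9) outside
  → clear
Obstacle 4 [(0,23) (3,14) (11,15) (10,24)]:
  edge (0,23)–(3,14): clear
  edge (3,14)–(11,15): clear
  edge (11,15)–(10,24): clear
  edge (10,24)–(0,23): clear
  midpoint (37/2,9) outside
  → clear

BLOCKED by obstacle 1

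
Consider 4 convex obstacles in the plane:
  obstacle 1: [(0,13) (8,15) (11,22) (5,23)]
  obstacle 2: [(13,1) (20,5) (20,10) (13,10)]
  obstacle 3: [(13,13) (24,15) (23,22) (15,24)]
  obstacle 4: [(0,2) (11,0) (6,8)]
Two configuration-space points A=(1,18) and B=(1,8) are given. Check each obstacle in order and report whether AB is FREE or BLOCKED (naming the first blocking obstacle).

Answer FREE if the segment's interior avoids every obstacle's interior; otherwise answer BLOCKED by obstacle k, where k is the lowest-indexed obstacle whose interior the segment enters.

BLOCKED by obstacle 1

Obstacle 1 [(0,13) (8,15) (11,22) (5,23)]:
  edge (0,13)–(8,15): crosses AB
  edge (8,15)–(11,22): clear
  edge (11,22)–(5,23): clear
  edge (5,23)–(0,13): crosses AB
  → BLOCKED
Obstacle 2 [(13,1) (20,5) (20,10) (13,10)]:
  edge (13,1)–(20,5): clear
  edge (20,5)–(20,10): clear
  edge (20,10)–(13,10): clear
  edge (13,10)–(13,1): clear
  midpoint (1,13) outside
  → clear
Obstacle 3 [(13,13) (24,15) (23,22) (15,24)]:
  edge (13,13)–(24,15): clear
  edge (24,15)–(23,22): clear
  edge (23,22)–(15,24): clear
  edge (15,24)–(13,13): clear
  midpoint (1,13) outside
  → clear
Obstacle 4 [(0,2) (11,0) (6,8)]:
  edge (0,2)–(11,0): clear
  edge (11,0)–(6,8): clear
  edge (6,8)–(0,2): clear
  midpoint (1,13) outside
  → clear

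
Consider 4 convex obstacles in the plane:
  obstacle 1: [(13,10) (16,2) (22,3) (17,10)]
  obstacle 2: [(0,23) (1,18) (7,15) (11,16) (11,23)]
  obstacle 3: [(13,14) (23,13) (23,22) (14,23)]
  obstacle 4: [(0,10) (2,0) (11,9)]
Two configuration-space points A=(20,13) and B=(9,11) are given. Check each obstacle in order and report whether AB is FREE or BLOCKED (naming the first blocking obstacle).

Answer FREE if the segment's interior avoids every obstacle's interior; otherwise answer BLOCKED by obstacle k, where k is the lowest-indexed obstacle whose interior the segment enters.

FREE

Obstacle 1 [(13,10) (16,2) (22,3) (17,10)]:
  edge (13,10)–(16,2): clear
  edge (16,2)–(22,3): clear
  edge (22,3)–(17,10): clear
  edge (17,10)–(13,10): clear
  midpoint (29/2,12) outside
  → clear
Obstacle 2 [(0,23) (1,18) (7,15) (11,16) (11,23)]:
  edge (0,23)–(1,18): clear
  edge (1,18)–(7,15): clear
  edge (7,15)–(11,16): clear
  edge (11,16)–(11,23): clear
  edge (11,23)–(0,23): clear
  midpoint (29/2,12) outside
  → clear
Obstacle 3 [(13,14) (23,13) (23,22) (14,23)]:
  edge (13,14)–(23,13): clear
  edge (23,13)–(23,22): clear
  edge (23,22)–(14,23): clear
  edge (14,23)–(13,14): clear
  midpoint (29/2,12) outside
  → clear
Obstacle 4 [(0,10) (2,0) (11,9)]:
  edge (0,10)–(2,0): clear
  edge (2,0)–(11,9): clear
  edge (11,9)–(0,10): clear
  midpoint (29/2,12) outside
  → clear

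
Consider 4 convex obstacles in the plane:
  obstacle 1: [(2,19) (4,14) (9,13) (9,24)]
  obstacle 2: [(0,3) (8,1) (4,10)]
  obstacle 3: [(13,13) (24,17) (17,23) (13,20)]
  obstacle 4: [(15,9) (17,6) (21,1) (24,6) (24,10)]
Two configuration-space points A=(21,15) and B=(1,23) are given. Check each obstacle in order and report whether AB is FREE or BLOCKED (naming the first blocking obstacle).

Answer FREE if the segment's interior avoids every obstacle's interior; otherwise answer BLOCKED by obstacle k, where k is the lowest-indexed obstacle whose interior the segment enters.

Obstacle 1 [(2,19) (4,14) (9,13) (9,24)]:
  edge (2,19)–(4,14): clear
  edge (4,14)–(9,13): clear
  edge (9,13)–(9,24): crosses AB
  edge (9,24)–(2,19): crosses AB
  → BLOCKED
Obstacle 2 [(0,3) (8,1) (4,10)]:
  edge (0,3)–(8,1): clear
  edge (8,1)–(4,10): clear
  edge (4,10)–(0,3): clear
  midpoint (11,19) outside
  → clear
Obstacle 3 [(13,13) (24,17) (17,23) (13,20)]:
  edge (13,13)–(24,17): crosses AB
  edge (24,17)–(17,23): clear
  edge (17,23)–(13,20): clear
  edge (13,20)–(13,13): crosses AB
  → BLOCKED
Obstacle 4 [(15,9) (17,6) (21,1) (24,6) (24,10)]:
  edge (15,9)–(17,6): clear
  edge (17,6)–(21,1): clear
  edge (21,1)–(24,6): clear
  edge (24,6)–(24,10): clear
  edge (24,10)–(15,9): clear
  midpoint (11,19) outside
  → clear

BLOCKED by obstacle 1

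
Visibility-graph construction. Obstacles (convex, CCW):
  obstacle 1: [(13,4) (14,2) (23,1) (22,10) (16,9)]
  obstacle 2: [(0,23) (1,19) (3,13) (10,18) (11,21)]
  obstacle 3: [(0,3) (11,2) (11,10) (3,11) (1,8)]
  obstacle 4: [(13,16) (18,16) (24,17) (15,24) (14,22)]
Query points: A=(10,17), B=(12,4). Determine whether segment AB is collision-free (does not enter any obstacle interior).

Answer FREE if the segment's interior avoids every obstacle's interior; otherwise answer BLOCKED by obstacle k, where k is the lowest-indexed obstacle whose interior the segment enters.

Obstacle 1 [(13,4) (14,2) (23,1) (22,10) (16,9)]:
  edge (13,4)–(14,2): clear
  edge (14,2)–(23,1): clear
  edge (23,1)–(22,10): clear
  edge (22,10)–(16,9): clear
  edge (16,9)–(13,4): clear
  midpoint (11,21/2) outside
  → clear
Obstacle 2 [(0,23) (1,19) (3,13) (10,18) (11,21)]:
  edge (0,23)–(1,19): clear
  edge (1,19)–(3,13): clear
  edge (3,13)–(10,18): clear
  edge (10,18)–(11,21): clear
  edge (11,21)–(0,23): clear
  midpoint (11,21/2) outside
  → clear
Obstacle 3 [(0,3) (11,2) (11,10) (3,11) (1,8)]:
  edge (0,3)–(11,2): clear
  edge (11,2)–(11,10): clear
  edge (11,10)–(3,11): clear
  edge (3,11)–(1,8): clear
  edge (1,8)–(0,3): clear
  midpoint (11,21/2) outside
  → clear
Obstacle 4 [(13,16) (18,16) (24,17) (15,24) (14,22)]:
  edge (13,16)–(18,16): clear
  edge (18,16)–(24,17): clear
  edge (24,17)–(15,24): clear
  edge (15,24)–(14,22): clear
  edge (14,22)–(13,16): clear
  midpoint (11,21/2) outside
  → clear

FREE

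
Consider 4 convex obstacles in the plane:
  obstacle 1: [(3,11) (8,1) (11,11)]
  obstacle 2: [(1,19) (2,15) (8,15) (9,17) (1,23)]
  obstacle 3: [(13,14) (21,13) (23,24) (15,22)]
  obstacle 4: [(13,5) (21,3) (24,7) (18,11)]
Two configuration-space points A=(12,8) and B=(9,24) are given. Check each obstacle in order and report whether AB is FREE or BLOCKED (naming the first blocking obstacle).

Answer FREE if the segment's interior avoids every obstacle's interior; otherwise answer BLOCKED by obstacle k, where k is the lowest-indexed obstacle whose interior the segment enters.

FREE

Obstacle 1 [(3,11) (8,1) (11,11)]:
  edge (3,11)–(8,1): clear
  edge (8,1)–(11,11): clear
  edge (11,11)–(3,11): clear
  midpoint (21/2,16) outside
  → clear
Obstacle 2 [(1,19) (2,15) (8,15) (9,17) (1,23)]:
  edge (1,19)–(2,15): clear
  edge (2,15)–(8,15): clear
  edge (8,15)–(9,17): clear
  edge (9,17)–(1,23): clear
  edge (1,23)–(1,19): clear
  midpoint (21/2,16) outside
  → clear
Obstacle 3 [(13,14) (21,13) (23,24) (15,22)]:
  edge (13,14)–(21,13): clear
  edge (21,13)–(23,24): clear
  edge (23,24)–(15,22): clear
  edge (15,22)–(13,14): clear
  midpoint (21/2,16) outside
  → clear
Obstacle 4 [(13,5) (21,3) (24,7) (18,11)]:
  edge (13,5)–(21,3): clear
  edge (21,3)–(24,7): clear
  edge (24,7)–(18,11): clear
  edge (18,11)–(13,5): clear
  midpoint (21/2,16) outside
  → clear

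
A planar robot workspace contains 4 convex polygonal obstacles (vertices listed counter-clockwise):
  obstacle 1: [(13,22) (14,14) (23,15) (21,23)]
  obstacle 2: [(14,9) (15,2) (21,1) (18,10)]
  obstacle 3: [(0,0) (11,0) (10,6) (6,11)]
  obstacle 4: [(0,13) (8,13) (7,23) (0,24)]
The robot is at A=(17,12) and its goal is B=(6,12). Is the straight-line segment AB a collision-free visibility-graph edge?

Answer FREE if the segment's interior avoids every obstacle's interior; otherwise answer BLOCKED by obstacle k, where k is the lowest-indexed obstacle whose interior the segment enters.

FREE

Obstacle 1 [(13,22) (14,14) (23,15) (21,23)]:
  edge (13,22)–(14,14): clear
  edge (14,14)–(23,15): clear
  edge (23,15)–(21,23): clear
  edge (21,23)–(13,22): clear
  midpoint (23/2,12) outside
  → clear
Obstacle 2 [(14,9) (15,2) (21,1) (18,10)]:
  edge (14,9)–(15,2): clear
  edge (15,2)–(21,1): clear
  edge (21,1)–(18,10): clear
  edge (18,10)–(14,9): clear
  midpoint (23/2,12) outside
  → clear
Obstacle 3 [(0,0) (11,0) (10,6) (6,11)]:
  edge (0,0)–(11,0): clear
  edge (11,0)–(10,6): clear
  edge (10,6)–(6,11): clear
  edge (6,11)–(0,0): clear
  midpoint (23/2,12) outside
  → clear
Obstacle 4 [(0,13) (8,13) (7,23) (0,24)]:
  edge (0,13)–(8,13): clear
  edge (8,13)–(7,23): clear
  edge (7,23)–(0,24): clear
  edge (0,24)–(0,13): clear
  midpoint (23/2,12) outside
  → clear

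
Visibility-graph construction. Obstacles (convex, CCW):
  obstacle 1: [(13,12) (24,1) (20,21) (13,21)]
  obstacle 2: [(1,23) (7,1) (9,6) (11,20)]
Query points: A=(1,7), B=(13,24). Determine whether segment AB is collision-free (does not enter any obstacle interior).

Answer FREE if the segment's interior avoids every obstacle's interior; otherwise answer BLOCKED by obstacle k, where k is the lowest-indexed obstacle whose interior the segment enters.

BLOCKED by obstacle 2

Obstacle 1 [(13,12) (24,1) (20,21) (13,21)]:
  edge (13,12)–(24,1): clear
  edge (24,1)–(20,21): clear
  edge (20,21)–(13,21): clear
  edge (13,21)–(13,12): clear
  midpoint (7,31/2) outside
  → clear
Obstacle 2 [(1,23) (7,1) (9,6) (11,20)]:
  edge (1,23)–(7,1): crosses AB
  edge (7,1)–(9,6): clear
  edge (9,6)–(11,20): clear
  edge (11,20)–(1,23): crosses AB
  → BLOCKED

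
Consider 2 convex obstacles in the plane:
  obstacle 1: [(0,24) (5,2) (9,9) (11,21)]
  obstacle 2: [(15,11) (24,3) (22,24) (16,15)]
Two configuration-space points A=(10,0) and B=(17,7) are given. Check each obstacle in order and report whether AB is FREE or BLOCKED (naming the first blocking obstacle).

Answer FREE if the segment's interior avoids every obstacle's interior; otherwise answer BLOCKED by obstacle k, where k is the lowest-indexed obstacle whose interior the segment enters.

FREE

Obstacle 1 [(0,24) (5,2) (9,9) (11,21)]:
  edge (0,24)–(5,2): clear
  edge (5,2)–(9,9): clear
  edge (9,9)–(11,21): clear
  edge (11,21)–(0,24): clear
  midpoint (27/2,7/2) outside
  → clear
Obstacle 2 [(15,11) (24,3) (22,24) (16,15)]:
  edge (15,11)–(24,3): clear
  edge (24,3)–(22,24): clear
  edge (22,24)–(16,15): clear
  edge (16,15)–(15,11): clear
  midpoint (27/2,7/2) outside
  → clear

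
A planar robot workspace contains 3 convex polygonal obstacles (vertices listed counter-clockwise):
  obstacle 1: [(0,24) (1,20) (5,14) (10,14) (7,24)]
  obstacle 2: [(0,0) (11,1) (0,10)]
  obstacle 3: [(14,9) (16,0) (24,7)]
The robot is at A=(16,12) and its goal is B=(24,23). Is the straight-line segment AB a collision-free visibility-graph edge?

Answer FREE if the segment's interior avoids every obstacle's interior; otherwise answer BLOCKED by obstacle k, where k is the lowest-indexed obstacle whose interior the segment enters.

FREE

Obstacle 1 [(0,24) (1,20) (5,14) (10,14) (7,24)]:
  edge (0,24)–(1,20): clear
  edge (1,20)–(5,14): clear
  edge (5,14)–(10,14): clear
  edge (10,14)–(7,24): clear
  edge (7,24)–(0,24): clear
  midpoint (20,35/2) outside
  → clear
Obstacle 2 [(0,0) (11,1) (0,10)]:
  edge (0,0)–(11,1): clear
  edge (11,1)–(0,10): clear
  edge (0,10)–(0,0): clear
  midpoint (20,35/2) outside
  → clear
Obstacle 3 [(14,9) (16,0) (24,7)]:
  edge (14,9)–(16,0): clear
  edge (16,0)–(24,7): clear
  edge (24,7)–(14,9): clear
  midpoint (20,35/2) outside
  → clear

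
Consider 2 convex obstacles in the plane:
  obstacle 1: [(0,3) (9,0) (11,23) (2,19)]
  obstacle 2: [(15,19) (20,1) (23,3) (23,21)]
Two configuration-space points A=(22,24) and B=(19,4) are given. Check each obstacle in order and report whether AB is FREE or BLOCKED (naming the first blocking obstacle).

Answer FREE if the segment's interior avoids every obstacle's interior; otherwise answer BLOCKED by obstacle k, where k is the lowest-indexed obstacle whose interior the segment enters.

BLOCKED by obstacle 2

Obstacle 1 [(0,3) (9,0) (11,23) (2,19)]:
  edge (0,3)–(9,0): clear
  edge (9,0)–(11,23): clear
  edge (11,23)–(2,19): clear
  edge (2,19)–(0,3): clear
  midpoint (41/2,14) outside
  → clear
Obstacle 2 [(15,19) (20,1) (23,3) (23,21)]:
  edge (15,19)–(20,1): crosses AB
  edge (20,1)–(23,3): clear
  edge (23,3)–(23,21): clear
  edge (23,21)–(15,19): crosses AB
  → BLOCKED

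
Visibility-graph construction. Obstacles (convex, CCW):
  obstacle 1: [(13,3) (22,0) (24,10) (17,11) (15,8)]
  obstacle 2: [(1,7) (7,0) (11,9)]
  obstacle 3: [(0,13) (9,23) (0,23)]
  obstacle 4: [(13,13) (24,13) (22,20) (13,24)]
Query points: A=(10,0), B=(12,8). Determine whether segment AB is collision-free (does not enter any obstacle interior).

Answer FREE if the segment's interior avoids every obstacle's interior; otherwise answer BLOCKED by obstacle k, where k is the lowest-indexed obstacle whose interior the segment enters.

FREE

Obstacle 1 [(13,3) (22,0) (24,10) (17,11) (15,8)]:
  edge (13,3)–(22,0): clear
  edge (22,0)–(24,10): clear
  edge (24,10)–(17,11): clear
  edge (17,11)–(15,8): clear
  edge (15,8)–(13,3): clear
  midpoint (11,4) outside
  → clear
Obstacle 2 [(1,7) (7,0) (11,9)]:
  edge (1,7)–(7,0): clear
  edge (7,0)–(11,9): clear
  edge (11,9)–(1,7): clear
  midpoint (11,4) outside
  → clear
Obstacle 3 [(0,13) (9,23) (0,23)]:
  edge (0,13)–(9,23): clear
  edge (9,23)–(0,23): clear
  edge (0,23)–(0,13): clear
  midpoint (11,4) outside
  → clear
Obstacle 4 [(13,13) (24,13) (22,20) (13,24)]:
  edge (13,13)–(24,13): clear
  edge (24,13)–(22,20): clear
  edge (22,20)–(13,24): clear
  edge (13,24)–(13,13): clear
  midpoint (11,4) outside
  → clear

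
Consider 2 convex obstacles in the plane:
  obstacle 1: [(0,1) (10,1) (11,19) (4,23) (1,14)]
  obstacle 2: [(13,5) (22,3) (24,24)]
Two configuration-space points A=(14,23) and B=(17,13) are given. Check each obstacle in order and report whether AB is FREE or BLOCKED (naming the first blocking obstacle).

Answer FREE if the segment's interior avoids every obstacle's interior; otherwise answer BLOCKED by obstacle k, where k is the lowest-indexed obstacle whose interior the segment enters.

FREE

Obstacle 1 [(0,1) (10,1) (11,19) (4,23) (1,14)]:
  edge (0,1)–(10,1): clear
  edge (10,1)–(11,19): clear
  edge (11,19)–(4,23): clear
  edge (4,23)–(1,14): clear
  edge (1,14)–(0,1): clear
  midpoint (31/2,18) outside
  → clear
Obstacle 2 [(13,5) (22,3) (24,24)]:
  edge (13,5)–(22,3): clear
  edge (22,3)–(24,24): clear
  edge (24,24)–(13,5): clear
  midpoint (31/2,18) outside
  → clear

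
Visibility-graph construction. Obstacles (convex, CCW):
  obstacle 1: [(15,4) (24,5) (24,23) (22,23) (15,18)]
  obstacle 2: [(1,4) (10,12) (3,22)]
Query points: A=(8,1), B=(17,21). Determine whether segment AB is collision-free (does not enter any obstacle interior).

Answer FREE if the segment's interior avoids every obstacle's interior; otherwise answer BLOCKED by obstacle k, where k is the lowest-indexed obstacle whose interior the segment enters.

BLOCKED by obstacle 1

Obstacle 1 [(15,4) (24,5) (24,23) (22,23) (15,18)]:
  edge (15,4)–(24,5): clear
  edge (24,5)–(24,23): clear
  edge (24,23)–(22,23): clear
  edge (22,23)–(15,18): crosses AB
  edge (15,18)–(15,4): crosses AB
  → BLOCKED
Obstacle 2 [(1,4) (10,12) (3,22)]:
  edge (1,4)–(10,12): clear
  edge (10,12)–(3,22): clear
  edge (3,22)–(1,4): clear
  midpoint (25/2,11) outside
  → clear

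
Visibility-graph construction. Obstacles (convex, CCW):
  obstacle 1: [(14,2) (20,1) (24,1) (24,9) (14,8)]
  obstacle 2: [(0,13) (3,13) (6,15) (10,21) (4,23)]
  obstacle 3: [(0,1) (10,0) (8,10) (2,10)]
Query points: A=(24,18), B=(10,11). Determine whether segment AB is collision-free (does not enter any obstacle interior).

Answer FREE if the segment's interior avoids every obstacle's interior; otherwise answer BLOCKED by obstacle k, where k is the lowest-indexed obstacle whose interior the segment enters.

Obstacle 1 [(14,2) (20,1) (24,1) (24,9) (14,8)]:
  edge (14,2)–(20,1): clear
  edge (20,1)–(24,1): clear
  edge (24,1)–(24,9): clear
  edge (24,9)–(14,8): clear
  edge (14,8)–(14,2): clear
  midpoint (17,29/2) outside
  → clear
Obstacle 2 [(0,13) (3,13) (6,15) (10,21) (4,23)]:
  edge (0,13)–(3,13): clear
  edge (3,13)–(6,15): clear
  edge (6,15)–(10,21): clear
  edge (10,21)–(4,23): clear
  edge (4,23)–(0,13): clear
  midpoint (17,29/2) outside
  → clear
Obstacle 3 [(0,1) (10,0) (8,10) (2,10)]:
  edge (0,1)–(10,0): clear
  edge (10,0)–(8,10): clear
  edge (8,10)–(2,10): clear
  edge (2,10)–(0,1): clear
  midpoint (17,29/2) outside
  → clear

FREE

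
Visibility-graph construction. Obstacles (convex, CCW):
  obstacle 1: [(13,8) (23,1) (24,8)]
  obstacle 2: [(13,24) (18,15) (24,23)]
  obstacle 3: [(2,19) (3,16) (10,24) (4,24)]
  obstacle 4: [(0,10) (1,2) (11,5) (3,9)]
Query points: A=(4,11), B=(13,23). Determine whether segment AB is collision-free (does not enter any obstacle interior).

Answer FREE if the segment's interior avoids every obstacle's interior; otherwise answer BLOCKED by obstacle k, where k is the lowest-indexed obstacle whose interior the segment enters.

Obstacle 1 [(13,8) (23,1) (24,8)]:
  edge (13,8)–(23,1): clear
  edge (23,1)–(24,8): clear
  edge (24,8)–(13,8): clear
  midpoint (17/2,17) outside
  → clear
Obstacle 2 [(13,24) (18,15) (24,23)]:
  edge (13,24)–(18,15): clear
  edge (18,15)–(24,23): clear
  edge (24,23)–(13,24): clear
  midpoint (17/2,17) outside
  → clear
Obstacle 3 [(2,19) (3,16) (10,24) (4,24)]:
  edge (2,19)–(3,16): clear
  edge (3,16)–(10,24): clear
  edge (10,24)–(4,24): clear
  edge (4,24)–(2,19): clear
  midpoint (17/2,17) outside
  → clear
Obstacle 4 [(0,10) (1,2) (11,5) (3,9)]:
  edge (0,10)–(1,2): clear
  edge (1,2)–(11,5): clear
  edge (11,5)–(3,9): clear
  edge (3,9)–(0,10): clear
  midpoint (17/2,17) outside
  → clear

FREE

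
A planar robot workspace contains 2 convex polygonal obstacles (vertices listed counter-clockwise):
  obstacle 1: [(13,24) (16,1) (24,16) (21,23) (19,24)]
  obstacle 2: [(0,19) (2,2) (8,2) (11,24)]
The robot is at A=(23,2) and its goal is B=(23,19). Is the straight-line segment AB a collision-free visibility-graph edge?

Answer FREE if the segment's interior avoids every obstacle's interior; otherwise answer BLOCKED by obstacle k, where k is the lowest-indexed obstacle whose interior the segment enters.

BLOCKED by obstacle 1

Obstacle 1 [(13,24) (16,1) (24,16) (21,23) (19,24)]:
  edge (13,24)–(16,1): clear
  edge (16,1)–(24,16): crosses AB
  edge (24,16)–(21,23): crosses AB
  edge (21,23)–(19,24): clear
  edge (19,24)–(13,24): clear
  → BLOCKED
Obstacle 2 [(0,19) (2,2) (8,2) (11,24)]:
  edge (0,19)–(2,2): clear
  edge (2,2)–(8,2): clear
  edge (8,2)–(11,24): clear
  edge (11,24)–(0,19): clear
  midpoint (23,21/2) outside
  → clear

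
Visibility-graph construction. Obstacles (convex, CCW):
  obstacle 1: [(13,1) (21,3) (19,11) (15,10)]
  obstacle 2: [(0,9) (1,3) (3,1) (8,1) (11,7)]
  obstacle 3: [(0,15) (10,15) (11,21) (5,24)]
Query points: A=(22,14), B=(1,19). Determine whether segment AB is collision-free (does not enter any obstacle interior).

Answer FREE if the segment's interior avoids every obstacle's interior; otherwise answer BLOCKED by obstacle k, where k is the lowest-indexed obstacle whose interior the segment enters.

BLOCKED by obstacle 3

Obstacle 1 [(13,1) (21,3) (19,11) (15,10)]:
  edge (13,1)–(21,3): clear
  edge (21,3)–(19,11): clear
  edge (19,11)–(15,10): clear
  edge (15,10)–(13,1): clear
  midpoint (23/2,33/2) outside
  → clear
Obstacle 2 [(0,9) (1,3) (3,1) (8,1) (11,7)]:
  edge (0,9)–(1,3): clear
  edge (1,3)–(3,1): clear
  edge (3,1)–(8,1): clear
  edge (8,1)–(11,7): clear
  edge (11,7)–(0,9): clear
  midpoint (23/2,33/2) outside
  → clear
Obstacle 3 [(0,15) (10,15) (11,21) (5,24)]:
  edge (0,15)–(10,15): clear
  edge (10,15)–(11,21): crosses AB
  edge (11,21)–(5,24): clear
  edge (5,24)–(0,15): crosses AB
  → BLOCKED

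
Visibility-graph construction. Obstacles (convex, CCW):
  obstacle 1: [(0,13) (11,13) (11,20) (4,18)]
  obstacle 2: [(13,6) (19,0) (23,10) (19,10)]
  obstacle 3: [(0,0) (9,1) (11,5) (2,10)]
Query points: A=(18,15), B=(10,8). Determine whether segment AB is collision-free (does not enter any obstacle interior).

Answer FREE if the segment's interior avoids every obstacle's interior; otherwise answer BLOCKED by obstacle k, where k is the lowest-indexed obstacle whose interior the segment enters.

Obstacle 1 [(0,13) (11,13) (11,20) (4,18)]:
  edge (0,13)–(11,13): clear
  edge (11,13)–(11,20): clear
  edge (11,20)–(4,18): clear
  edge (4,18)–(0,13): clear
  midpoint (14,23/2) outside
  → clear
Obstacle 2 [(13,6) (19,0) (23,10) (19,10)]:
  edge (13,6)–(19,0): clear
  edge (19,0)–(23,10): clear
  edge (23,10)–(19,10): clear
  edge (19,10)–(13,6): clear
  midpoint (14,23/2) outside
  → clear
Obstacle 3 [(0,0) (9,1) (11,5) (2,10)]:
  edge (0,0)–(9,1): clear
  edge (9,1)–(11,5): clear
  edge (11,5)–(2,10): clear
  edge (2,10)–(0,0): clear
  midpoint (14,23/2) outside
  → clear

FREE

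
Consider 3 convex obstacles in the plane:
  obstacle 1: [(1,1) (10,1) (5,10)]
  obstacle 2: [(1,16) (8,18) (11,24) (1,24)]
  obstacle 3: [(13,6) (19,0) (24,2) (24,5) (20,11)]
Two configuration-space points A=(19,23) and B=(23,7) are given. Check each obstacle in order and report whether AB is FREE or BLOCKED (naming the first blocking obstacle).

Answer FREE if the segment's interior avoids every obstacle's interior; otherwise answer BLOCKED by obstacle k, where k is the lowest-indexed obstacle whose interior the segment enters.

Obstacle 1 [(1,1) (10,1) (5,10)]:
  edge (1,1)–(10,1): clear
  edge (10,1)–(5,10): clear
  edge (5,10)–(1,1): clear
  midpoint (21,15) outside
  → clear
Obstacle 2 [(1,16) (8,18) (11,24) (1,24)]:
  edge (1,16)–(8,18): clear
  edge (8,18)–(11,24): clear
  edge (11,24)–(1,24): clear
  edge (1,24)–(1,16): clear
  midpoint (21,15) outside
  → clear
Obstacle 3 [(13,6) (19,0) (24,2) (24,5) (20,11)]:
  edge (13,6)–(19,0): clear
  edge (19,0)–(24,2): clear
  edge (24,2)–(24,5): clear
  edge (24,5)–(20,11): clear
  edge (20,11)–(13,6): clear
  midpoint (21,15) outside
  → clear

FREE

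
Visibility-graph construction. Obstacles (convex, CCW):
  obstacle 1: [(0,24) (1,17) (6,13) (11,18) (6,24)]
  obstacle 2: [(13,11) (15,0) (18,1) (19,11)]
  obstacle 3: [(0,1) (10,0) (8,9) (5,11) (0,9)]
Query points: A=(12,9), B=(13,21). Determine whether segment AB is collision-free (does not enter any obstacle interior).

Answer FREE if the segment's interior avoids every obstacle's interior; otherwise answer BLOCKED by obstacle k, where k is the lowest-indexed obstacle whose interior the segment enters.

Obstacle 1 [(0,24) (1,17) (6,13) (11,18) (6,24)]:
  edge (0,24)–(1,17): clear
  edge (1,17)–(6,13): clear
  edge (6,13)–(11,18): clear
  edge (11,18)–(6,24): clear
  edge (6,24)–(0,24): clear
  midpoint (25/2,15) outside
  → clear
Obstacle 2 [(13,11) (15,0) (18,1) (19,11)]:
  edge (13,11)–(15,0): clear
  edge (15,0)–(18,1): clear
  edge (18,1)–(19,11): clear
  edge (19,11)–(13,11): clear
  midpoint (25/2,15) outside
  → clear
Obstacle 3 [(0,1) (10,0) (8,9) (5,11) (0,9)]:
  edge (0,1)–(10,0): clear
  edge (10,0)–(8,9): clear
  edge (8,9)–(5,11): clear
  edge (5,11)–(0,9): clear
  edge (0,9)–(0,1): clear
  midpoint (25/2,15) outside
  → clear

FREE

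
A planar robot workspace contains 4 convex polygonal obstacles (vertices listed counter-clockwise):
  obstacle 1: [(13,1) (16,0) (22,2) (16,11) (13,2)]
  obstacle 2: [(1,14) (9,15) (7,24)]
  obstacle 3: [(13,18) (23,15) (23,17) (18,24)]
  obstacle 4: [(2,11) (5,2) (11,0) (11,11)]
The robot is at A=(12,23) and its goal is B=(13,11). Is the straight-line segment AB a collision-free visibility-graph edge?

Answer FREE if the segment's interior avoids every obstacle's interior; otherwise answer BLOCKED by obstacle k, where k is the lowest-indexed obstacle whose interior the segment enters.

FREE

Obstacle 1 [(13,1) (16,0) (22,2) (16,11) (13,2)]:
  edge (13,1)–(16,0): clear
  edge (16,0)–(22,2): clear
  edge (22,2)–(16,11): clear
  edge (16,11)–(13,2): clear
  edge (13,2)–(13,1): clear
  midpoint (25/2,17) outside
  → clear
Obstacle 2 [(1,14) (9,15) (7,24)]:
  edge (1,14)–(9,15): clear
  edge (9,15)–(7,24): clear
  edge (7,24)–(1,14): clear
  midpoint (25/2,17) outside
  → clear
Obstacle 3 [(13,18) (23,15) (23,17) (18,24)]:
  edge (13,18)–(23,15): clear
  edge (23,15)–(23,17): clear
  edge (23,17)–(18,24): clear
  edge (18,24)–(13,18): clear
  midpoint (25/2,17) outside
  → clear
Obstacle 4 [(2,11) (5,2) (11,0) (11,11)]:
  edge (2,11)–(5,2): clear
  edge (5,2)–(11,0): clear
  edge (11,0)–(11,11): clear
  edge (11,11)–(2,11): clear
  midpoint (25/2,17) outside
  → clear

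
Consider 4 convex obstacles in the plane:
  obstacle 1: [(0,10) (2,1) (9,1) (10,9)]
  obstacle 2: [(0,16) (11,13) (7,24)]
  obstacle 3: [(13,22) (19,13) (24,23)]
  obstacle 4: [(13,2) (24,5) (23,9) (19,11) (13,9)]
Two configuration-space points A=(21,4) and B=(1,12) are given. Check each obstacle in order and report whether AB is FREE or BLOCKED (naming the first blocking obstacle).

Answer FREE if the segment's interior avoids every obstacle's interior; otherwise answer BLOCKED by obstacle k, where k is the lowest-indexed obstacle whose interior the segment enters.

Obstacle 1 [(0,10) (2,1) (9,1) (10,9)]:
  edge (0,10)–(2,1): clear
  edge (2,1)–(9,1): clear
  edge (9,1)–(10,9): crosses AB
  edge (10,9)–(0,10): crosses AB
  → BLOCKED
Obstacle 2 [(0,16) (11,13) (7,24)]:
  edge (0,16)–(11,13): clear
  edge (11,13)–(7,24): clear
  edge (7,24)–(0,16): clear
  midpoint (11,8) outside
  → clear
Obstacle 3 [(13,22) (19,13) (24,23)]:
  edge (13,22)–(19,13): clear
  edge (19,13)–(24,23): clear
  edge (24,23)–(13,22): clear
  midpoint (11,8) outside
  → clear
Obstacle 4 [(13,2) (24,5) (23,9) (19,11) (13,9)]:
  edge (13,2)–(24,5): crosses AB
  edge (24,5)–(23,9): clear
  edge (23,9)–(19,11): clear
  edge (19,11)–(13,9): clear
  edge (13,9)–(13,2): crosses AB
  → BLOCKED

BLOCKED by obstacle 1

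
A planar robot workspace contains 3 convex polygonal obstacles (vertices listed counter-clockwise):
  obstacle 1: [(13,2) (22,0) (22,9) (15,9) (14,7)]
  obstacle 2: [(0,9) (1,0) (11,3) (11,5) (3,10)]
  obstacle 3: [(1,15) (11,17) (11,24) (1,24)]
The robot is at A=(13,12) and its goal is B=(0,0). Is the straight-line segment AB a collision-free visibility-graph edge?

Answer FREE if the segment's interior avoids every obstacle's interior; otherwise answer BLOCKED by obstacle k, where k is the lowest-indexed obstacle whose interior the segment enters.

BLOCKED by obstacle 2

Obstacle 1 [(13,2) (22,0) (22,9) (15,9) (14,7)]:
  edge (13,2)–(22,0): clear
  edge (22,0)–(22,9): clear
  edge (22,9)–(15,9): clear
  edge (15,9)–(14,7): clear
  edge (14,7)–(13,2): clear
  midpoint (13/2,6) outside
  → clear
Obstacle 2 [(0,9) (1,0) (11,3) (11,5) (3,10)]:
  edge (0,9)–(1,0): crosses AB
  edge (1,0)–(11,3): clear
  edge (11,3)–(11,5): clear
  edge (11,5)–(3,10): crosses AB
  edge (3,10)–(0,9): clear
  → BLOCKED
Obstacle 3 [(1,15) (11,17) (11,24) (1,24)]:
  edge (1,15)–(11,17): clear
  edge (11,17)–(11,24): clear
  edge (11,24)–(1,24): clear
  edge (1,24)–(1,15): clear
  midpoint (13/2,6) outside
  → clear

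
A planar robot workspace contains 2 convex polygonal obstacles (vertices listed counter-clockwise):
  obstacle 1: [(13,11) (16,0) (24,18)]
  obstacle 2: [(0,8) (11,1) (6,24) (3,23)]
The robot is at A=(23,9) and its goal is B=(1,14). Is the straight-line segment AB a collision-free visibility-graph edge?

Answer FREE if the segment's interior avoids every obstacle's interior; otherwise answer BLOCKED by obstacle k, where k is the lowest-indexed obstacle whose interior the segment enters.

Obstacle 1 [(13,11) (16,0) (24,18)]:
  edge (13,11)–(16,0): clear
  edge (16,0)–(24,18): crosses AB
  edge (24,18)–(13,11): crosses AB
  → BLOCKED
Obstacle 2 [(0,8) (11,1) (6,24) (3,23)]:
  edge (0,8)–(11,1): clear
  edge (11,1)–(6,24): crosses AB
  edge (6,24)–(3,23): clear
  edge (3,23)–(0,8): crosses AB
  → BLOCKED

BLOCKED by obstacle 1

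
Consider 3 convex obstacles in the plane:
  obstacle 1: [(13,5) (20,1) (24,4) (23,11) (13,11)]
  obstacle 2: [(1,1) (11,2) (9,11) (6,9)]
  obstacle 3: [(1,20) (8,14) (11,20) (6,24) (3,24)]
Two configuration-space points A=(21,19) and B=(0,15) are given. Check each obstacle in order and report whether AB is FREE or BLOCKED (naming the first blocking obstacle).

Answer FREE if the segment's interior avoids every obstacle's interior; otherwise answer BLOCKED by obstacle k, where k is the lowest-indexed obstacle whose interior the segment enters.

BLOCKED by obstacle 3

Obstacle 1 [(13,5) (20,1) (24,4) (23,11) (13,11)]:
  edge (13,5)–(20,1): clear
  edge (20,1)–(24,4): clear
  edge (24,4)–(23,11): clear
  edge (23,11)–(13,11): clear
  edge (13,11)–(13,5): clear
  midpoint (21/2,17) outside
  → clear
Obstacle 2 [(1,1) (11,2) (9,11) (6,9)]:
  edge (1,1)–(11,2): clear
  edge (11,2)–(9,11): clear
  edge (9,11)–(6,9): clear
  edge (6,9)–(1,1): clear
  midpoint (21/2,17) outside
  → clear
Obstacle 3 [(1,20) (8,14) (11,20) (6,24) (3,24)]:
  edge (1,20)–(8,14): crosses AB
  edge (8,14)–(11,20): crosses AB
  edge (11,20)–(6,24): clear
  edge (6,24)–(3,24): clear
  edge (3,24)–(1,20): clear
  → BLOCKED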